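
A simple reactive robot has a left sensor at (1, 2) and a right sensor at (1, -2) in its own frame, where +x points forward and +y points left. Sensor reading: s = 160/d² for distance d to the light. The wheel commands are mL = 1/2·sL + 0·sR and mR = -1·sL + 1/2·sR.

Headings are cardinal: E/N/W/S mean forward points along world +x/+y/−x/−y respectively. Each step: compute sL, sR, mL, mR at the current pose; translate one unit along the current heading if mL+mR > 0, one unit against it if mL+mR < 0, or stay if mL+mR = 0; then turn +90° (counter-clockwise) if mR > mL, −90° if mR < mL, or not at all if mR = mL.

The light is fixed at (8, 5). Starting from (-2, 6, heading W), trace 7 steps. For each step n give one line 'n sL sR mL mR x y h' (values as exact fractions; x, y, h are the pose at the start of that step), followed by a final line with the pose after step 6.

0 80/61 16/13 40/61 -552/793 -2 6 W
1 32/25 160/53 16/25 304/1325 -1 6 N
2 2 5/2 1 -3/4 -1 7 E
3 160/37 160/101 80/37 -13200/3737 0 7 S
4 80/41 80/53 40/41 -2600/2173 0 8 W
5 160/97 160/41 80/97 1200/3977 1 8 N
6 20/9 4 10/9 -2/9 1 9 E
final 2 9 S

n=0: pose=(-2,6,W); sL=80/61, sR=16/13; mL=40/61, mR=-552/793; mL+mR=-32/793 → advance -1; mR−mL=-1072/793 → turn -1·90°
n=1: pose=(-1,6,N); sL=32/25, sR=160/53; mL=16/25, mR=304/1325; mL+mR=1152/1325 → advance +1; mR−mL=-544/1325 → turn -1·90°
n=2: pose=(-1,7,E); sL=2, sR=5/2; mL=1, mR=-3/4; mL+mR=1/4 → advance +1; mR−mL=-7/4 → turn -1·90°
n=3: pose=(0,7,S); sL=160/37, sR=160/101; mL=80/37, mR=-13200/3737; mL+mR=-5120/3737 → advance -1; mR−mL=-21280/3737 → turn -1·90°
n=4: pose=(0,8,W); sL=80/41, sR=80/53; mL=40/41, mR=-2600/2173; mL+mR=-480/2173 → advance -1; mR−mL=-4720/2173 → turn -1·90°
n=5: pose=(1,8,N); sL=160/97, sR=160/41; mL=80/97, mR=1200/3977; mL+mR=4480/3977 → advance +1; mR−mL=-2080/3977 → turn -1·90°
n=6: pose=(1,9,E); sL=20/9, sR=4; mL=10/9, mR=-2/9; mL+mR=8/9 → advance +1; mR−mL=-4/3 → turn -1·90°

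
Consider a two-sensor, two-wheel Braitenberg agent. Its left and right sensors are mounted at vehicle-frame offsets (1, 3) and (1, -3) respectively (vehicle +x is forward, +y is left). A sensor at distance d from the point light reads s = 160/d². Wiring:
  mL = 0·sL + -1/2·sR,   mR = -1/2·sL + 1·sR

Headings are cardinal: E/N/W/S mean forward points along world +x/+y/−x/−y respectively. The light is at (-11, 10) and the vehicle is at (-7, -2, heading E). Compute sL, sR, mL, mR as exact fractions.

80/53 16/25 -8/25 -152/1325

left sensor world pos  = (-6, 1); dL² = 106
right sensor world pos = (-6, -5); dR² = 250
sL = 160/106 = 80/53
sR = 160/250 = 16/25
mL = 0·sL + -1/2·sR = -8/25
mR = -1/2·sL + 1·sR = -152/1325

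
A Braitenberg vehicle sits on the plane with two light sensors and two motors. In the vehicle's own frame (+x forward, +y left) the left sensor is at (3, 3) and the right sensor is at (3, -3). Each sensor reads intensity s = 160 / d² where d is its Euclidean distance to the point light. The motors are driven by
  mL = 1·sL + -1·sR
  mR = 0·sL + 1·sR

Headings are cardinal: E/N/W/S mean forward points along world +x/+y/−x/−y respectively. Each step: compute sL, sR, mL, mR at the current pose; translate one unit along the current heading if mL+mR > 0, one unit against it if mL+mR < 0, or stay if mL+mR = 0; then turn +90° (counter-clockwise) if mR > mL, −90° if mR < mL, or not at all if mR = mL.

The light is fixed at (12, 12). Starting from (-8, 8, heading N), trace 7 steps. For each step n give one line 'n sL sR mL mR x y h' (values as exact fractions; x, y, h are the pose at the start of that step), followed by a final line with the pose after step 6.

0 16/53 16/29 -384/1537 16/29 -8 8 N
1 32/113 160/529 -1152/59777 160/529 -8 9 W
2 4/9 40/153 28/153 40/153 -9 9 S
3 32/65 160/373 1536/24245 160/373 -9 8 E
4 16/53 16/29 -384/1537 16/29 -8 8 N
5 32/113 160/529 -1152/59777 160/529 -8 9 W
6 4/9 40/153 28/153 40/153 -9 9 S
final -9 8 E

n=0: pose=(-8,8,N); sL=16/53, sR=16/29; mL=-384/1537, mR=16/29; mL+mR=16/53 → advance +1; mR−mL=1232/1537 → turn +1·90°
n=1: pose=(-8,9,W); sL=32/113, sR=160/529; mL=-1152/59777, mR=160/529; mL+mR=32/113 → advance +1; mR−mL=19232/59777 → turn +1·90°
n=2: pose=(-9,9,S); sL=4/9, sR=40/153; mL=28/153, mR=40/153; mL+mR=4/9 → advance +1; mR−mL=4/51 → turn +1·90°
n=3: pose=(-9,8,E); sL=32/65, sR=160/373; mL=1536/24245, mR=160/373; mL+mR=32/65 → advance +1; mR−mL=8864/24245 → turn +1·90°
n=4: pose=(-8,8,N); sL=16/53, sR=16/29; mL=-384/1537, mR=16/29; mL+mR=16/53 → advance +1; mR−mL=1232/1537 → turn +1·90°
n=5: pose=(-8,9,W); sL=32/113, sR=160/529; mL=-1152/59777, mR=160/529; mL+mR=32/113 → advance +1; mR−mL=19232/59777 → turn +1·90°
n=6: pose=(-9,9,S); sL=4/9, sR=40/153; mL=28/153, mR=40/153; mL+mR=4/9 → advance +1; mR−mL=4/51 → turn +1·90°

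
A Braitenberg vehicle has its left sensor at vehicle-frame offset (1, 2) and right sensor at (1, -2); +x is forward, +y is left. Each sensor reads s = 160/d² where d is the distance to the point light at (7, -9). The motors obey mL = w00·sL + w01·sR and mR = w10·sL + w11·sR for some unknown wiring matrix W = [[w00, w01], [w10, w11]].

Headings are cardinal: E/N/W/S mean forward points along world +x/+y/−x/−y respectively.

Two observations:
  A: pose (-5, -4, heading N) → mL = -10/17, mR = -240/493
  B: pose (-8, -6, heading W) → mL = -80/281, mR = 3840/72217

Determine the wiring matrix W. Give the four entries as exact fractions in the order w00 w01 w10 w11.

obs A: pose=(-5,-4,N) → sL=20/29, sR=20/17, mL=-10/17, mR=-240/493
obs B: pose=(-8,-6,W) → sL=160/257, sR=160/281, mL=-80/281, mR=3840/72217
sensor matrix S = [[20/29, 20/17], [160/257, 160/281]]; det S = -12096000/35602981
solve [mL_A; mL_B] = S·[w00; w01] and [mR_A; mR_B] = S·[w10; w11]:
  w00 = 0, w01 = -1/2, w10 = 1, w11 = -1

0 -1/2 1 -1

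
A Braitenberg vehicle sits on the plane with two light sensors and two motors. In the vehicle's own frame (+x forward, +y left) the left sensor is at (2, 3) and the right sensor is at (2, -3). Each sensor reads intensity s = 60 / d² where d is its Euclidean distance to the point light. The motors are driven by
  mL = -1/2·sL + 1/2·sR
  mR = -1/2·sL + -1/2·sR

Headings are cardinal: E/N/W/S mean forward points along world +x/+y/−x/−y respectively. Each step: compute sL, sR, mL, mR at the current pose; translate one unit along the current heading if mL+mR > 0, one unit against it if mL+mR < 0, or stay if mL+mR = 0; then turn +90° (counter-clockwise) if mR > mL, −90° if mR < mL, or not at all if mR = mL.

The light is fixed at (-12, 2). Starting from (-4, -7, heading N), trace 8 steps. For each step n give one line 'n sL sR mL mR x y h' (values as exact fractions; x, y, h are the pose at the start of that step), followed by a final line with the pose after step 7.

n=0: pose=(-4,-7,N); sL=30/37, sR=6/17; mL=-144/629, mR=-366/629; mL+mR=-30/37 → advance -1; mR−mL=-6/17 → turn -1·90°
n=1: pose=(-4,-8,E); sL=60/149, sR=60/269; mL=-3600/40081, mR=-12540/40081; mL+mR=-60/149 → advance -1; mR−mL=-60/269 → turn -1·90°
n=2: pose=(-5,-8,S); sL=15/61, sR=3/8; mL=63/976, mR=-303/976; mL+mR=-15/61 → advance -1; mR−mL=-3/8 → turn -1·90°
n=3: pose=(-5,-7,W); sL=60/169, sR=60/61; mL=3240/10309, mR=-6900/10309; mL+mR=-60/169 → advance -1; mR−mL=-60/61 → turn -1·90°
n=4: pose=(-4,-7,N); sL=30/37, sR=6/17; mL=-144/629, mR=-366/629; mL+mR=-30/37 → advance -1; mR−mL=-6/17 → turn -1·90°
n=5: pose=(-4,-8,E); sL=60/149, sR=60/269; mL=-3600/40081, mR=-12540/40081; mL+mR=-60/149 → advance -1; mR−mL=-60/269 → turn -1·90°
n=6: pose=(-5,-8,S); sL=15/61, sR=3/8; mL=63/976, mR=-303/976; mL+mR=-15/61 → advance -1; mR−mL=-3/8 → turn -1·90°
n=7: pose=(-5,-7,W); sL=60/169, sR=60/61; mL=3240/10309, mR=-6900/10309; mL+mR=-60/169 → advance -1; mR−mL=-60/61 → turn -1·90°

0 30/37 6/17 -144/629 -366/629 -4 -7 N
1 60/149 60/269 -3600/40081 -12540/40081 -4 -8 E
2 15/61 3/8 63/976 -303/976 -5 -8 S
3 60/169 60/61 3240/10309 -6900/10309 -5 -7 W
4 30/37 6/17 -144/629 -366/629 -4 -7 N
5 60/149 60/269 -3600/40081 -12540/40081 -4 -8 E
6 15/61 3/8 63/976 -303/976 -5 -8 S
7 60/169 60/61 3240/10309 -6900/10309 -5 -7 W
final -4 -7 N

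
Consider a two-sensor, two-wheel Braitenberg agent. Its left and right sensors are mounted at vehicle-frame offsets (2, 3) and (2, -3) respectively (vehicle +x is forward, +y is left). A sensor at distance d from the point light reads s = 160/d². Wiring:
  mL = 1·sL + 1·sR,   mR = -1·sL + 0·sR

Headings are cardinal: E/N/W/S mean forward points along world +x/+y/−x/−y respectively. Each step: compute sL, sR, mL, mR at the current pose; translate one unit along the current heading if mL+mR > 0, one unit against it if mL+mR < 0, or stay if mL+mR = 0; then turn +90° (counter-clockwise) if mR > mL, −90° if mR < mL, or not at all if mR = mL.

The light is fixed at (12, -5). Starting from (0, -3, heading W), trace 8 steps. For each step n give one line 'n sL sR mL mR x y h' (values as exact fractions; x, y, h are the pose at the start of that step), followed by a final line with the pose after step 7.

n=0: pose=(0,-3,W); sL=160/197, sR=160/221; mL=66880/43537, mR=-160/197; mL+mR=160/221 → advance +1; mR−mL=-102240/43537 → turn -1·90°
n=1: pose=(-1,-3,N); sL=10/17, sR=40/29; mL=970/493, mR=-10/17; mL+mR=40/29 → advance +1; mR−mL=-1260/493 → turn -1·90°
n=2: pose=(-1,-2,E); sL=160/157, sR=160/121; mL=44480/18997, mR=-160/157; mL+mR=160/121 → advance +1; mR−mL=-63840/18997 → turn -1·90°
n=3: pose=(0,-2,S); sL=80/41, sR=80/113; mL=12320/4633, mR=-80/41; mL+mR=80/113 → advance +1; mR−mL=-21360/4633 → turn -1·90°
n=4: pose=(0,-3,W); sL=160/197, sR=160/221; mL=66880/43537, mR=-160/197; mL+mR=160/221 → advance +1; mR−mL=-102240/43537 → turn -1·90°
n=5: pose=(-1,-3,N); sL=10/17, sR=40/29; mL=970/493, mR=-10/17; mL+mR=40/29 → advance +1; mR−mL=-1260/493 → turn -1·90°
n=6: pose=(-1,-2,E); sL=160/157, sR=160/121; mL=44480/18997, mR=-160/157; mL+mR=160/121 → advance +1; mR−mL=-63840/18997 → turn -1·90°
n=7: pose=(0,-2,S); sL=80/41, sR=80/113; mL=12320/4633, mR=-80/41; mL+mR=80/113 → advance +1; mR−mL=-21360/4633 → turn -1·90°

0 160/197 160/221 66880/43537 -160/197 0 -3 W
1 10/17 40/29 970/493 -10/17 -1 -3 N
2 160/157 160/121 44480/18997 -160/157 -1 -2 E
3 80/41 80/113 12320/4633 -80/41 0 -2 S
4 160/197 160/221 66880/43537 -160/197 0 -3 W
5 10/17 40/29 970/493 -10/17 -1 -3 N
6 160/157 160/121 44480/18997 -160/157 -1 -2 E
7 80/41 80/113 12320/4633 -80/41 0 -2 S
final 0 -3 W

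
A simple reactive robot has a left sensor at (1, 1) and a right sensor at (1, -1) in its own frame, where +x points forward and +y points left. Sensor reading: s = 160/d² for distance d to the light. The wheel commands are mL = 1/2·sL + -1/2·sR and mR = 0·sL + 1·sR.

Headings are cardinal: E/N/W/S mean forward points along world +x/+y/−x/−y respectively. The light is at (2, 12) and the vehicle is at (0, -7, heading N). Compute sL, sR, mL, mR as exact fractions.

160/333 32/65 -128/21645 32/65

left sensor world pos  = (-1, -6); dL² = 333
right sensor world pos = (1, -6); dR² = 325
sL = 160/333 = 160/333
sR = 160/325 = 32/65
mL = 1/2·sL + -1/2·sR = -128/21645
mR = 0·sL + 1·sR = 32/65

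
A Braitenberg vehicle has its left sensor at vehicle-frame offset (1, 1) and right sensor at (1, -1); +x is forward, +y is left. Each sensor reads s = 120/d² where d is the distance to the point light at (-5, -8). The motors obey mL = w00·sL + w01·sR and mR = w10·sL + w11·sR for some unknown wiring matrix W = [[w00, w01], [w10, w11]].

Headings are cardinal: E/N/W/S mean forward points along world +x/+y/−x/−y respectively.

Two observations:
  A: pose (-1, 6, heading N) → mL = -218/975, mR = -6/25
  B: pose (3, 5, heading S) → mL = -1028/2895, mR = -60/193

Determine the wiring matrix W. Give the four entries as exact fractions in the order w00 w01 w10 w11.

1/2 -1 0 -1/2

obs A: pose=(-1,6,N) → sL=20/39, sR=12/25, mL=-218/975, mR=-6/25
obs B: pose=(3,5,S) → sL=8/15, sR=120/193, mL=-1028/2895, mR=-60/193
sensor matrix S = [[20/39, 12/25], [8/15, 120/193]]; det S = 19712/313625
solve [mL_A; mL_B] = S·[w00; w01] and [mR_A; mR_B] = S·[w10; w11]:
  w00 = 1/2, w01 = -1, w10 = 0, w11 = -1/2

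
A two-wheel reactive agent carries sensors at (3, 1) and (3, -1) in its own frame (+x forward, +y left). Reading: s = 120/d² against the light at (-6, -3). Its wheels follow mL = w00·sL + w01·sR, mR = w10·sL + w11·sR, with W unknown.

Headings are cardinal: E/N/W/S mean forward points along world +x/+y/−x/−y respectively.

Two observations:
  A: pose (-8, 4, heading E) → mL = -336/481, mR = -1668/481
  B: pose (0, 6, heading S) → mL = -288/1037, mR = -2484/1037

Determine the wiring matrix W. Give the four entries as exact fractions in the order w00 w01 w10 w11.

1/2 -1/2 -1 -1/2

obs A: pose=(-8,4,E) → sL=24/13, sR=120/37, mL=-336/481, mR=-1668/481
obs B: pose=(0,6,S) → sL=24/17, sR=120/61, mL=-288/1037, mR=-2484/1037
sensor matrix S = [[24/13, 120/37], [24/17, 120/61]]; det S = -472320/498797
solve [mL_A; mL_B] = S·[w00; w01] and [mR_A; mR_B] = S·[w10; w11]:
  w00 = 1/2, w01 = -1/2, w10 = -1, w11 = -1/2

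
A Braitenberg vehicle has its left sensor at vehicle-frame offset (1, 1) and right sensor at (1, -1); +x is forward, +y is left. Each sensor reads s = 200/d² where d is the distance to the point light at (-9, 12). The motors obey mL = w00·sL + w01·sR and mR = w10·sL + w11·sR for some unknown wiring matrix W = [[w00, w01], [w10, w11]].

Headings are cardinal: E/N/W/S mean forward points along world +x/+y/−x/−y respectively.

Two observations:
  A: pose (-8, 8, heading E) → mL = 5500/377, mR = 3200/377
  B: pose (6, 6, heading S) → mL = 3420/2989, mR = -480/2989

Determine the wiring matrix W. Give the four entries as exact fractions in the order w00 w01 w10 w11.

obs A: pose=(-8,8,E) → sL=200/13, sR=200/29, mL=5500/377, mR=3200/377
obs B: pose=(6,6,S) → sL=40/61, sR=40/49, mL=3420/2989, mR=-480/2989
sensor matrix S = [[200/13, 200/29], [40/61, 40/49]]; det S = 9056000/1126853
solve [mL_A; mL_B] = S·[w00; w01] and [mR_A; mR_B] = S·[w10; w11]:
  w00 = 1/2, w01 = 1, w10 = 1, w11 = -1

1/2 1 1 -1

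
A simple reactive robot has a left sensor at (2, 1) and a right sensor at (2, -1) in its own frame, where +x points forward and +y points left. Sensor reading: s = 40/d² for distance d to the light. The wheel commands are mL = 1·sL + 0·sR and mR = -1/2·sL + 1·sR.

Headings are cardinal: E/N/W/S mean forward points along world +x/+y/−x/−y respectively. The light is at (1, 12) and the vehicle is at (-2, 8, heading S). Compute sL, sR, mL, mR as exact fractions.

1 10/13 1 7/26

left sensor world pos  = (-1, 6); dL² = 40
right sensor world pos = (-3, 6); dR² = 52
sL = 40/40 = 1
sR = 40/52 = 10/13
mL = 1·sL + 0·sR = 1
mR = -1/2·sL + 1·sR = 7/26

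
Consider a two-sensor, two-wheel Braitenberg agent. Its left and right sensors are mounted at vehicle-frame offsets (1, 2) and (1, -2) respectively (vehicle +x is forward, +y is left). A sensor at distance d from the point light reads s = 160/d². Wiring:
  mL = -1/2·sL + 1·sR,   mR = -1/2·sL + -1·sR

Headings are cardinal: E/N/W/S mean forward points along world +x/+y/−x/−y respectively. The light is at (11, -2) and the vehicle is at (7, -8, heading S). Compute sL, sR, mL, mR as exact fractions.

left sensor world pos  = (9, -9); dL² = 53
right sensor world pos = (5, -9); dR² = 85
sL = 160/53 = 160/53
sR = 160/85 = 32/17
mL = -1/2·sL + 1·sR = 336/901
mR = -1/2·sL + -1·sR = -3056/901

160/53 32/17 336/901 -3056/901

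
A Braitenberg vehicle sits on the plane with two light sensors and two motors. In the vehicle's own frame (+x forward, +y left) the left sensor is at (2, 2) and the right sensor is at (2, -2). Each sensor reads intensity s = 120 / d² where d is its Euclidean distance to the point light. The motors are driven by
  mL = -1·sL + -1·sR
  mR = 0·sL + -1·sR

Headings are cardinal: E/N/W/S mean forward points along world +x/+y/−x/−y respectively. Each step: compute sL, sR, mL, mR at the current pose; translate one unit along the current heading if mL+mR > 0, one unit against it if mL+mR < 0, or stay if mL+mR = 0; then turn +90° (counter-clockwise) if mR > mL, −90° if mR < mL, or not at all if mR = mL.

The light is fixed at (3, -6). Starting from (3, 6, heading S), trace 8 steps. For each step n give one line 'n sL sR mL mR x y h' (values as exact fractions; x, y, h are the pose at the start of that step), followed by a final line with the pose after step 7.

0 15/13 15/13 -30/13 -15/13 3 6 S
1 120/229 24/25 -8496/5725 -24/25 3 7 E
2 20/39 60/113 -4600/4407 -60/113 2 7 N
3 120/109 24/41 -7536/4469 -24/41 2 6 W
4 15/13 15/13 -30/13 -15/13 3 6 S
5 120/229 24/25 -8496/5725 -24/25 3 7 E
6 20/39 60/113 -4600/4407 -60/113 2 7 N
7 120/109 24/41 -7536/4469 -24/41 2 6 W
final 3 6 S

n=0: pose=(3,6,S); sL=15/13, sR=15/13; mL=-30/13, mR=-15/13; mL+mR=-45/13 → advance -1; mR−mL=15/13 → turn +1·90°
n=1: pose=(3,7,E); sL=120/229, sR=24/25; mL=-8496/5725, mR=-24/25; mL+mR=-13992/5725 → advance -1; mR−mL=120/229 → turn +1·90°
n=2: pose=(2,7,N); sL=20/39, sR=60/113; mL=-4600/4407, mR=-60/113; mL+mR=-6940/4407 → advance -1; mR−mL=20/39 → turn +1·90°
n=3: pose=(2,6,W); sL=120/109, sR=24/41; mL=-7536/4469, mR=-24/41; mL+mR=-10152/4469 → advance -1; mR−mL=120/109 → turn +1·90°
n=4: pose=(3,6,S); sL=15/13, sR=15/13; mL=-30/13, mR=-15/13; mL+mR=-45/13 → advance -1; mR−mL=15/13 → turn +1·90°
n=5: pose=(3,7,E); sL=120/229, sR=24/25; mL=-8496/5725, mR=-24/25; mL+mR=-13992/5725 → advance -1; mR−mL=120/229 → turn +1·90°
n=6: pose=(2,7,N); sL=20/39, sR=60/113; mL=-4600/4407, mR=-60/113; mL+mR=-6940/4407 → advance -1; mR−mL=20/39 → turn +1·90°
n=7: pose=(2,6,W); sL=120/109, sR=24/41; mL=-7536/4469, mR=-24/41; mL+mR=-10152/4469 → advance -1; mR−mL=120/109 → turn +1·90°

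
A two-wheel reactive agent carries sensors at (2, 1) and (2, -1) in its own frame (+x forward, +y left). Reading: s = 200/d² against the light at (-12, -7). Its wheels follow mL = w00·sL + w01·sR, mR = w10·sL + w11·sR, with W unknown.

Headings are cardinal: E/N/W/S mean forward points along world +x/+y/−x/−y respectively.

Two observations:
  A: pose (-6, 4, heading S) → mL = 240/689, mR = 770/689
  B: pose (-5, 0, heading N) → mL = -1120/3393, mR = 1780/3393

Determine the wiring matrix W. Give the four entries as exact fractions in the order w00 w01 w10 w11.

-1 1 -1/2 1

obs A: pose=(-6,4,S) → sL=20/13, sR=100/53, mL=240/689, mR=770/689
obs B: pose=(-5,0,N) → sL=200/117, sR=40/29, mL=-1120/3393, mR=1780/3393
sensor matrix S = [[20/13, 100/53], [200/117, 40/29]]; det S = -198400/179829
solve [mL_A; mL_B] = S·[w00; w01] and [mR_A; mR_B] = S·[w10; w11]:
  w00 = -1, w01 = 1, w10 = -1/2, w11 = 1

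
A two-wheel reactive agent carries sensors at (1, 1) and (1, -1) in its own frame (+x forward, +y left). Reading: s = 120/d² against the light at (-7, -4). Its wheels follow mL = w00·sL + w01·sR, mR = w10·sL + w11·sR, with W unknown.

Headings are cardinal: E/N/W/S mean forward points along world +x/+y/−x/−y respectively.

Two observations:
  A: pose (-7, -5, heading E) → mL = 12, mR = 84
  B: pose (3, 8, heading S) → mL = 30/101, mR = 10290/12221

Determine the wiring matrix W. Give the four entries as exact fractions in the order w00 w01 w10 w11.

obs A: pose=(-7,-5,E) → sL=120, sR=24, mL=12, mR=84
obs B: pose=(3,8,S) → sL=60/121, sR=60/101, mL=30/101, mR=10290/12221
sensor matrix S = [[120, 24], [60/121, 60/101]]; det S = 725760/12221
solve [mL_A; mL_B] = S·[w00; w01] and [mR_A; mR_B] = S·[w10; w11]:
  w00 = 0, w01 = 1/2, w10 = 1/2, w11 = 1

0 1/2 1/2 1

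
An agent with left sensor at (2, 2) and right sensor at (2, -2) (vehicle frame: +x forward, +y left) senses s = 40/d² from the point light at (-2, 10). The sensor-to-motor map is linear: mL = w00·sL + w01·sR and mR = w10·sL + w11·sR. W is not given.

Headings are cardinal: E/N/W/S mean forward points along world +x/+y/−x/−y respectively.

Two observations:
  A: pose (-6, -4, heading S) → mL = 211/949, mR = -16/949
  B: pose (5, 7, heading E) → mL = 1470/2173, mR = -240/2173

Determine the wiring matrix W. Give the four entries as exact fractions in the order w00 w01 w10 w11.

1 1/2 -1 1

obs A: pose=(-6,-4,S) → sL=2/13, sR=10/73, mL=211/949, mR=-16/949
obs B: pose=(5,7,E) → sL=20/41, sR=20/53, mL=1470/2173, mR=-240/2173
sensor matrix S = [[2/13, 10/73], [20/41, 20/53]]; det S = -18080/2062177
solve [mL_A; mL_B] = S·[w00; w01] and [mR_A; mR_B] = S·[w10; w11]:
  w00 = 1, w01 = 1/2, w10 = -1, w11 = 1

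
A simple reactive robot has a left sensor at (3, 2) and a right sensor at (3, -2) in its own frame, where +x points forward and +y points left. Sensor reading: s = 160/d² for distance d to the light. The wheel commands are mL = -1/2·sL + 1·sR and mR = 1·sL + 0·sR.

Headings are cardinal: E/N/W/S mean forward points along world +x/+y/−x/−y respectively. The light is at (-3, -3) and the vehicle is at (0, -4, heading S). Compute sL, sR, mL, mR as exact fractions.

left sensor world pos  = (2, -7); dL² = 41
right sensor world pos = (-2, -7); dR² = 17
sL = 160/41 = 160/41
sR = 160/17 = 160/17
mL = -1/2·sL + 1·sR = 5200/697
mR = 1·sL + 0·sR = 160/41

160/41 160/17 5200/697 160/41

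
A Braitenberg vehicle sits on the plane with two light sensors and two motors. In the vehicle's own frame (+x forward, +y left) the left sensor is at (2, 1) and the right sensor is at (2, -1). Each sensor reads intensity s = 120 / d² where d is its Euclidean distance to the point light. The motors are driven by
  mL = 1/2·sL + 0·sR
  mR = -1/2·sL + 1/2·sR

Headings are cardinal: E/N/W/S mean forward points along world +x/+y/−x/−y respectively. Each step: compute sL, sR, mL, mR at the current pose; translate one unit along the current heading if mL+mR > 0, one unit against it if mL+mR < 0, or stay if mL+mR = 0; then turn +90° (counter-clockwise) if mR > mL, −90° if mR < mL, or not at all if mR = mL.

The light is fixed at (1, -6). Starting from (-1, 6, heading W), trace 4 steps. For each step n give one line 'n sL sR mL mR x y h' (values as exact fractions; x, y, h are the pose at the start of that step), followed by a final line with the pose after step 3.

0 120/137 24/37 60/137 -576/5069 -1 6 W
1 30/53 3/5 15/53 9/530 -2 6 N
2 120/197 24/29 60/197 624/5713 -2 7 E
3 60/61 12/13 30/61 -24/793 -1 7 S
final -1 6 W

n=0: pose=(-1,6,W); sL=120/137, sR=24/37; mL=60/137, mR=-576/5069; mL+mR=12/37 → advance +1; mR−mL=-2796/5069 → turn -1·90°
n=1: pose=(-2,6,N); sL=30/53, sR=3/5; mL=15/53, mR=9/530; mL+mR=3/10 → advance +1; mR−mL=-141/530 → turn -1·90°
n=2: pose=(-2,7,E); sL=120/197, sR=24/29; mL=60/197, mR=624/5713; mL+mR=12/29 → advance +1; mR−mL=-1116/5713 → turn -1·90°
n=3: pose=(-1,7,S); sL=60/61, sR=12/13; mL=30/61, mR=-24/793; mL+mR=6/13 → advance +1; mR−mL=-414/793 → turn -1·90°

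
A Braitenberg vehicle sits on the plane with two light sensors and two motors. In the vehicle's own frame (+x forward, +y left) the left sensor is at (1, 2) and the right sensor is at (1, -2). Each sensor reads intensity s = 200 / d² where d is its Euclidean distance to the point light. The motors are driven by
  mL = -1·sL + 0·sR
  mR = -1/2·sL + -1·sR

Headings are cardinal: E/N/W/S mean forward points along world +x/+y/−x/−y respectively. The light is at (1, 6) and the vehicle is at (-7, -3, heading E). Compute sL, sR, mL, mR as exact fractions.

100/49 20/17 -100/49 -1830/833

left sensor world pos  = (-6, -1); dL² = 98
right sensor world pos = (-6, -5); dR² = 170
sL = 200/98 = 100/49
sR = 200/170 = 20/17
mL = -1·sL + 0·sR = -100/49
mR = -1/2·sL + -1·sR = -1830/833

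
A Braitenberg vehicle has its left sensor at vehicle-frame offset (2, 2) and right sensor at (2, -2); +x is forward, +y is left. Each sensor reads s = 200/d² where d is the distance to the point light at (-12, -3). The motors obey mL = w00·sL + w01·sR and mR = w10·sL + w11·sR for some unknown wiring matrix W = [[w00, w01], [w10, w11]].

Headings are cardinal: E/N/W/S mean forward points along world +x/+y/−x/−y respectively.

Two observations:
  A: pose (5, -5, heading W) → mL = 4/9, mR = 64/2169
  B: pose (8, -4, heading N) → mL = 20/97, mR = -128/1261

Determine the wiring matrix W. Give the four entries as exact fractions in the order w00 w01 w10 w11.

0 1/2 -1/2 1/2

obs A: pose=(5,-5,W) → sL=200/241, sR=8/9, mL=4/9, mR=64/2169
obs B: pose=(8,-4,N) → sL=8/13, sR=40/97, mL=20/97, mR=-128/1261
sensor matrix S = [[200/241, 8/9], [8/13, 40/97]]; det S = -560128/2735109
solve [mL_A; mL_B] = S·[w00; w01] and [mR_A; mR_B] = S·[w10; w11]:
  w00 = 0, w01 = 1/2, w10 = -1/2, w11 = 1/2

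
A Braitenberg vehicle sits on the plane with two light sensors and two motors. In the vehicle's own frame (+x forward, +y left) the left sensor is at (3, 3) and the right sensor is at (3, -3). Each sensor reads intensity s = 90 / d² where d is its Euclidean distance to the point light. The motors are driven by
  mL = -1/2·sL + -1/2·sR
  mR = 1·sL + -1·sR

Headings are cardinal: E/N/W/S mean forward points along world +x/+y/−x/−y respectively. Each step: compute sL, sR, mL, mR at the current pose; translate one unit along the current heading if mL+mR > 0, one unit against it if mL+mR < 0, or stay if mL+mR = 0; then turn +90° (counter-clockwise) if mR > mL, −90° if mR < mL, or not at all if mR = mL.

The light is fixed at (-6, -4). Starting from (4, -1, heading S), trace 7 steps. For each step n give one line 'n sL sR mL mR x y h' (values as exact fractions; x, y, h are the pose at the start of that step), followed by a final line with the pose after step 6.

n=0: pose=(4,-1,S); sL=90/169, sR=90/49; mL=-9810/8281, mR=-10800/8281; mL+mR=-20610/8281 → advance -1; mR−mL=-990/8281 → turn -1·90°
n=1: pose=(4,0,W); sL=9/5, sR=45/49; mL=-333/245, mR=216/245; mL+mR=-117/245 → advance -1; mR−mL=549/245 → turn +1·90°
n=2: pose=(5,0,S); sL=90/197, sR=18/13; mL=-2358/2561, mR=-2376/2561; mL+mR=-4734/2561 → advance -1; mR−mL=-18/2561 → turn -1·90°
n=3: pose=(5,1,W); sL=45/34, sR=45/64; mL=-2205/2176, mR=675/1088; mL+mR=-855/2176 → advance -1; mR−mL=3555/2176 → turn +1·90°
n=4: pose=(6,1,S); sL=90/229, sR=18/17; mL=-2826/3893, mR=-2592/3893; mL+mR=-5418/3893 → advance -1; mR−mL=234/3893 → turn +1·90°
n=5: pose=(6,2,E); sL=5/17, sR=5/13; mL=-75/221, mR=-20/221; mL+mR=-95/221 → advance -1; mR−mL=55/221 → turn +1·90°
n=6: pose=(5,2,N); sL=18/29, sR=90/277; mL=-3798/8033, mR=2376/8033; mL+mR=-1422/8033 → advance -1; mR−mL=6174/8033 → turn +1·90°

0 90/169 90/49 -9810/8281 -10800/8281 4 -1 S
1 9/5 45/49 -333/245 216/245 4 0 W
2 90/197 18/13 -2358/2561 -2376/2561 5 0 S
3 45/34 45/64 -2205/2176 675/1088 5 1 W
4 90/229 18/17 -2826/3893 -2592/3893 6 1 S
5 5/17 5/13 -75/221 -20/221 6 2 E
6 18/29 90/277 -3798/8033 2376/8033 5 2 N
final 5 1 W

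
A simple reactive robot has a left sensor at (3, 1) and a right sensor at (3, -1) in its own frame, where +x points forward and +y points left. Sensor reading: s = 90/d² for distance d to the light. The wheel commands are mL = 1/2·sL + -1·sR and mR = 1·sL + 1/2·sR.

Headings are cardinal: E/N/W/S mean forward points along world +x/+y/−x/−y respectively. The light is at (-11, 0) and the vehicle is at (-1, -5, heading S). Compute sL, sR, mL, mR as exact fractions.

18/37 18/29 -405/1073 855/1073

left sensor world pos  = (0, -8); dL² = 185
right sensor world pos = (-2, -8); dR² = 145
sL = 90/185 = 18/37
sR = 90/145 = 18/29
mL = 1/2·sL + -1·sR = -405/1073
mR = 1·sL + 1/2·sR = 855/1073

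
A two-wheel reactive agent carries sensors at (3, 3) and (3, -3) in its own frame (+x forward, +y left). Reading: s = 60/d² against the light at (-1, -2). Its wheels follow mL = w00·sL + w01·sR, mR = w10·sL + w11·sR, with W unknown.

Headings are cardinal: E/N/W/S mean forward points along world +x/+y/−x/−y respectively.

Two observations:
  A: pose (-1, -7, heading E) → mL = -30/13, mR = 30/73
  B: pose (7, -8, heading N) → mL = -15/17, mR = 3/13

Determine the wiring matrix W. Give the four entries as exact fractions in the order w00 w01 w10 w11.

obs A: pose=(-1,-7,E) → sL=60/13, sR=60/73, mL=-30/13, mR=30/73
obs B: pose=(7,-8,N) → sL=30/17, sR=6/13, mL=-15/17, mR=3/13
sensor matrix S = [[60/13, 60/73], [30/17, 6/13]]; det S = 142560/209729
solve [mL_A; mL_B] = S·[w00; w01] and [mR_A; mR_B] = S·[w10; w11]:
  w00 = -1/2, w01 = 0, w10 = 0, w11 = 1/2

-1/2 0 0 1/2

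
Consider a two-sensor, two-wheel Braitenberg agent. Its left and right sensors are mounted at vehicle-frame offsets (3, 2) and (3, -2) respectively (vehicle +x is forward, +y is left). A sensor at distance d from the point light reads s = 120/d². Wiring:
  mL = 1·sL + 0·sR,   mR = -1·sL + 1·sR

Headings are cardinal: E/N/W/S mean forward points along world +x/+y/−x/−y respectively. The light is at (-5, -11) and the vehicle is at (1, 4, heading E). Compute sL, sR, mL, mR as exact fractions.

12/37 12/25 12/37 144/925

left sensor world pos  = (4, 6); dL² = 370
right sensor world pos = (4, 2); dR² = 250
sL = 120/370 = 12/37
sR = 120/250 = 12/25
mL = 1·sL + 0·sR = 12/37
mR = -1·sL + 1·sR = 144/925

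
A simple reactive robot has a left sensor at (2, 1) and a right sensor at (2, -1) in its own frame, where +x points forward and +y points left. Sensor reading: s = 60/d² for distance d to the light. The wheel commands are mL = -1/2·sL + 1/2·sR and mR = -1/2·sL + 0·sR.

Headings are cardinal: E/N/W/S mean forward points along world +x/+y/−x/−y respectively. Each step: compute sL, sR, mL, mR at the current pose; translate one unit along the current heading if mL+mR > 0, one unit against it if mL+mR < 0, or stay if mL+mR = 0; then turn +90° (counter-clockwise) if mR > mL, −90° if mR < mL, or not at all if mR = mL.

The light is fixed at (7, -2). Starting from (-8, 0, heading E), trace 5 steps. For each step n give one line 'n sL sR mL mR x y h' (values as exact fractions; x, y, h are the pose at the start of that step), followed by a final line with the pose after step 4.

0 30/89 6/17 12/1513 -15/89 -8 0 E
1 4/15 60/289 -128/4335 -2/15 -9 0 S
2 15/82 3/17 -9/2788 -15/164 -9 1 W
3 60/281 60/221 1800/62101 -30/281 -8 1 N
4 30/89 6/17 12/1513 -15/89 -8 0 E
final -9 0 S

n=0: pose=(-8,0,E); sL=30/89, sR=6/17; mL=12/1513, mR=-15/89; mL+mR=-243/1513 → advance -1; mR−mL=-3/17 → turn -1·90°
n=1: pose=(-9,0,S); sL=4/15, sR=60/289; mL=-128/4335, mR=-2/15; mL+mR=-706/4335 → advance -1; mR−mL=-30/289 → turn -1·90°
n=2: pose=(-9,1,W); sL=15/82, sR=3/17; mL=-9/2788, mR=-15/164; mL+mR=-66/697 → advance -1; mR−mL=-3/34 → turn -1·90°
n=3: pose=(-8,1,N); sL=60/281, sR=60/221; mL=1800/62101, mR=-30/281; mL+mR=-4830/62101 → advance -1; mR−mL=-30/221 → turn -1·90°
n=4: pose=(-8,0,E); sL=30/89, sR=6/17; mL=12/1513, mR=-15/89; mL+mR=-243/1513 → advance -1; mR−mL=-3/17 → turn -1·90°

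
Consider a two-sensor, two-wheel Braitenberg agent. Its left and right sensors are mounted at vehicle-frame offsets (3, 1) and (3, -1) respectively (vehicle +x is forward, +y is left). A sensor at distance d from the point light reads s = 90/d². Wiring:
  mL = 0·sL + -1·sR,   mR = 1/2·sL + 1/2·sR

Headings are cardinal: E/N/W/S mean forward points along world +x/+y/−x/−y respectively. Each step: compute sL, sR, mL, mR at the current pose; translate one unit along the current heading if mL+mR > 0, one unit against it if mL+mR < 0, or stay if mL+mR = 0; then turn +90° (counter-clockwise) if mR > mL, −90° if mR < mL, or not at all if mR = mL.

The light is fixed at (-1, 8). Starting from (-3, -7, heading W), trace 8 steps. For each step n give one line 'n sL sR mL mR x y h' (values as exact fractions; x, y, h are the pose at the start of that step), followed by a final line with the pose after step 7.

n=0: pose=(-3,-7,W); sL=90/281, sR=90/221; mL=-90/221, mR=22590/62101; mL+mR=-2700/62101 → advance -1; mR−mL=47880/62101 → turn +1·90°
n=1: pose=(-2,-7,S); sL=5/18, sR=45/164; mL=-45/164, mR=815/2952; mL+mR=5/2952 → advance +1; mR−mL=1625/2952 → turn +1·90°
n=2: pose=(-2,-8,E); sL=90/229, sR=90/293; mL=-90/293, mR=23490/67097; mL+mR=2880/67097 → advance +1; mR−mL=44100/67097 → turn +1·90°
n=3: pose=(-1,-8,N); sL=9/17, sR=9/17; mL=-9/17, mR=9/17; mL+mR=0 → advance +0; mR−mL=18/17 → turn +1·90°
n=4: pose=(-1,-8,W); sL=45/149, sR=5/13; mL=-5/13, mR=665/1937; mL+mR=-80/1937 → advance -1; mR−mL=1410/1937 → turn +1·90°
n=5: pose=(0,-8,S); sL=18/73, sR=90/361; mL=-90/361, mR=6534/26353; mL+mR=-36/26353 → advance -1; mR−mL=13104/26353 → turn +1·90°
n=6: pose=(0,-7,E); sL=45/106, sR=45/136; mL=-45/136, mR=5445/14416; mL+mR=675/14416 → advance +1; mR−mL=10215/14416 → turn +1·90°
n=7: pose=(1,-7,N); sL=18/29, sR=10/17; mL=-10/17, mR=298/493; mL+mR=8/493 → advance +1; mR−mL=588/493 → turn +1·90°

0 90/281 90/221 -90/221 22590/62101 -3 -7 W
1 5/18 45/164 -45/164 815/2952 -2 -7 S
2 90/229 90/293 -90/293 23490/67097 -2 -8 E
3 9/17 9/17 -9/17 9/17 -1 -8 N
4 45/149 5/13 -5/13 665/1937 -1 -8 W
5 18/73 90/361 -90/361 6534/26353 0 -8 S
6 45/106 45/136 -45/136 5445/14416 0 -7 E
7 18/29 10/17 -10/17 298/493 1 -7 N
final 1 -6 W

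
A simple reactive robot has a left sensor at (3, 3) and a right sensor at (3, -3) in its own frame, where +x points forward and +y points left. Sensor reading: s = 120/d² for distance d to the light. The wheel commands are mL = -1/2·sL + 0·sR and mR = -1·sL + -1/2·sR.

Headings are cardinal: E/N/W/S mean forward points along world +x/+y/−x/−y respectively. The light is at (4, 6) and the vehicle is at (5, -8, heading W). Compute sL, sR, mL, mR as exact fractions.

left sensor world pos  = (2, -11); dL² = 293
right sensor world pos = (2, -5); dR² = 125
sL = 120/293 = 120/293
sR = 120/125 = 24/25
mL = -1/2·sL + 0·sR = -60/293
mR = -1·sL + -1/2·sR = -6516/7325

120/293 24/25 -60/293 -6516/7325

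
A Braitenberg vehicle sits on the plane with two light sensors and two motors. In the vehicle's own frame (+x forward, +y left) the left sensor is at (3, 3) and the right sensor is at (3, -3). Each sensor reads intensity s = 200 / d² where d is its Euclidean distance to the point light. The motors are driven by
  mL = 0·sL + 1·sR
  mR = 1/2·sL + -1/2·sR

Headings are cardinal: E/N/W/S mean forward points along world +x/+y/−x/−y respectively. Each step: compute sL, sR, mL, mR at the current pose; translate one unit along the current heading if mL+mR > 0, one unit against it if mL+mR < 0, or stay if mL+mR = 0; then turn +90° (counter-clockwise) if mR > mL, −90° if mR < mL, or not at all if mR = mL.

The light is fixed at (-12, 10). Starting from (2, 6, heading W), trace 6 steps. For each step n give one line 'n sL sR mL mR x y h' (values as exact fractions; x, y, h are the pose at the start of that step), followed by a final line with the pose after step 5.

0 20/17 100/61 100/61 -240/1037 2 6 W
1 200/101 200/257 200/257 15600/25957 1 6 N
2 25/32 50/73 50/73 225/4672 1 7 E
3 8/13 200/157 200/157 -672/2041 2 7 S
4 20/17 100/61 100/61 -240/1037 2 6 W
5 200/101 200/257 200/257 15600/25957 1 6 N
final 1 7 E

n=0: pose=(2,6,W); sL=20/17, sR=100/61; mL=100/61, mR=-240/1037; mL+mR=1460/1037 → advance +1; mR−mL=-1940/1037 → turn -1·90°
n=1: pose=(1,6,N); sL=200/101, sR=200/257; mL=200/257, mR=15600/25957; mL+mR=35800/25957 → advance +1; mR−mL=-4600/25957 → turn -1·90°
n=2: pose=(1,7,E); sL=25/32, sR=50/73; mL=50/73, mR=225/4672; mL+mR=3425/4672 → advance +1; mR−mL=-2975/4672 → turn -1·90°
n=3: pose=(2,7,S); sL=8/13, sR=200/157; mL=200/157, mR=-672/2041; mL+mR=1928/2041 → advance +1; mR−mL=-3272/2041 → turn -1·90°
n=4: pose=(2,6,W); sL=20/17, sR=100/61; mL=100/61, mR=-240/1037; mL+mR=1460/1037 → advance +1; mR−mL=-1940/1037 → turn -1·90°
n=5: pose=(1,6,N); sL=200/101, sR=200/257; mL=200/257, mR=15600/25957; mL+mR=35800/25957 → advance +1; mR−mL=-4600/25957 → turn -1·90°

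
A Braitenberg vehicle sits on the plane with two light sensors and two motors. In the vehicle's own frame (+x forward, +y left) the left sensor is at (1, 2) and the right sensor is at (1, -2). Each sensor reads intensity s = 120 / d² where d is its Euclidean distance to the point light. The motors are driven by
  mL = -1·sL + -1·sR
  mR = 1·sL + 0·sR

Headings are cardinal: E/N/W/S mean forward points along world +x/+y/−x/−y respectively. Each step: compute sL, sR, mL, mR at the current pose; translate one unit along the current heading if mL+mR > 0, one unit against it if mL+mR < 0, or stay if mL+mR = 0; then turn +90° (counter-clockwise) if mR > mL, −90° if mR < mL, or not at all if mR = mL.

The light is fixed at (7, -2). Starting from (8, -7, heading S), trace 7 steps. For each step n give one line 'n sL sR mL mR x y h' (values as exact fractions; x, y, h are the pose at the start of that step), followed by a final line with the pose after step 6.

0 8/3 120/37 -656/111 8/3 8 -7 S
1 15 3 -18 15 8 -6 E
2 120/13 120/13 -240/13 120/13 7 -6 N
3 12/5 12 -72/5 12/5 7 -7 W
4 8/3 120/37 -656/111 8/3 8 -7 S
5 15 3 -18 15 8 -6 E
6 120/13 120/13 -240/13 120/13 7 -6 N
final 7 -7 W

n=0: pose=(8,-7,S); sL=8/3, sR=120/37; mL=-656/111, mR=8/3; mL+mR=-120/37 → advance -1; mR−mL=952/111 → turn +1·90°
n=1: pose=(8,-6,E); sL=15, sR=3; mL=-18, mR=15; mL+mR=-3 → advance -1; mR−mL=33 → turn +1·90°
n=2: pose=(7,-6,N); sL=120/13, sR=120/13; mL=-240/13, mR=120/13; mL+mR=-120/13 → advance -1; mR−mL=360/13 → turn +1·90°
n=3: pose=(7,-7,W); sL=12/5, sR=12; mL=-72/5, mR=12/5; mL+mR=-12 → advance -1; mR−mL=84/5 → turn +1·90°
n=4: pose=(8,-7,S); sL=8/3, sR=120/37; mL=-656/111, mR=8/3; mL+mR=-120/37 → advance -1; mR−mL=952/111 → turn +1·90°
n=5: pose=(8,-6,E); sL=15, sR=3; mL=-18, mR=15; mL+mR=-3 → advance -1; mR−mL=33 → turn +1·90°
n=6: pose=(7,-6,N); sL=120/13, sR=120/13; mL=-240/13, mR=120/13; mL+mR=-120/13 → advance -1; mR−mL=360/13 → turn +1·90°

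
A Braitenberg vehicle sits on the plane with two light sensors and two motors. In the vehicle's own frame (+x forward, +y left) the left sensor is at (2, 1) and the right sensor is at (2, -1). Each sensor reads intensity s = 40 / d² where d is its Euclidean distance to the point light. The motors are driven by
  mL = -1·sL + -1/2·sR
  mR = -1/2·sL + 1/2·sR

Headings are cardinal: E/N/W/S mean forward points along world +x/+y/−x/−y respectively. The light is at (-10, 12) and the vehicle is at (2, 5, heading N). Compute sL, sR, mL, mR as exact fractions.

20/73 20/97 -2670/7081 -240/7081

left sensor world pos  = (1, 7); dL² = 146
right sensor world pos = (3, 7); dR² = 194
sL = 40/146 = 20/73
sR = 40/194 = 20/97
mL = -1·sL + -1/2·sR = -2670/7081
mR = -1/2·sL + 1/2·sR = -240/7081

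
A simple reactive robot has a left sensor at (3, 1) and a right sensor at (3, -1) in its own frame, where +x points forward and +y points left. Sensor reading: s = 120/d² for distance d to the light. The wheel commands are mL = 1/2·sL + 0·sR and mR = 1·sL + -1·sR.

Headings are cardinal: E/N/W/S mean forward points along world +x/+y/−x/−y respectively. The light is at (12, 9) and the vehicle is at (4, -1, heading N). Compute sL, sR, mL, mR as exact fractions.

left sensor world pos  = (3, 2); dL² = 130
right sensor world pos = (5, 2); dR² = 98
sL = 120/130 = 12/13
sR = 120/98 = 60/49
mL = 1/2·sL + 0·sR = 6/13
mR = 1·sL + -1·sR = -192/637

12/13 60/49 6/13 -192/637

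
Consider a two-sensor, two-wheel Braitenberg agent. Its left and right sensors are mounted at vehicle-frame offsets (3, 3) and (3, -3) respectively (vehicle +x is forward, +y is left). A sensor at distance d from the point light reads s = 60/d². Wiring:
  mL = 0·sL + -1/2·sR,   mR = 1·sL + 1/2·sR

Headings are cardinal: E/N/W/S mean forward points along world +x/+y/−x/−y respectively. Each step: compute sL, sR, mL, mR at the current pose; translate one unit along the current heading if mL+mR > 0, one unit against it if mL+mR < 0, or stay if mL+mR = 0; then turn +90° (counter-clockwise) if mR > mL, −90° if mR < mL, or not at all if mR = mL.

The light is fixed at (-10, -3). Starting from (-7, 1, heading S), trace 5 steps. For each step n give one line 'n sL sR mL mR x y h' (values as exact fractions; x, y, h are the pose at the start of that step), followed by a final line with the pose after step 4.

n=0: pose=(-7,1,S); sL=60/37, sR=60; mL=-30, mR=1170/37; mL+mR=60/37 → advance +1; mR−mL=2280/37 → turn +1·90°
n=1: pose=(-7,0,E); sL=5/6, sR=5/3; mL=-5/6, mR=5/3; mL+mR=5/6 → advance +1; mR−mL=5/2 → turn +1·90°
n=2: pose=(-6,0,N); sL=60/37, sR=12/17; mL=-6/17, mR=1242/629; mL+mR=60/37 → advance +1; mR−mL=1464/629 → turn +1·90°
n=3: pose=(-6,1,W); sL=30, sR=6/5; mL=-3/5, mR=153/5; mL+mR=30 → advance +1; mR−mL=156/5 → turn +1·90°
n=4: pose=(-7,1,S); sL=60/37, sR=60; mL=-30, mR=1170/37; mL+mR=60/37 → advance +1; mR−mL=2280/37 → turn +1·90°

0 60/37 60 -30 1170/37 -7 1 S
1 5/6 5/3 -5/6 5/3 -7 0 E
2 60/37 12/17 -6/17 1242/629 -6 0 N
3 30 6/5 -3/5 153/5 -6 1 W
4 60/37 60 -30 1170/37 -7 1 S
final -7 0 E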